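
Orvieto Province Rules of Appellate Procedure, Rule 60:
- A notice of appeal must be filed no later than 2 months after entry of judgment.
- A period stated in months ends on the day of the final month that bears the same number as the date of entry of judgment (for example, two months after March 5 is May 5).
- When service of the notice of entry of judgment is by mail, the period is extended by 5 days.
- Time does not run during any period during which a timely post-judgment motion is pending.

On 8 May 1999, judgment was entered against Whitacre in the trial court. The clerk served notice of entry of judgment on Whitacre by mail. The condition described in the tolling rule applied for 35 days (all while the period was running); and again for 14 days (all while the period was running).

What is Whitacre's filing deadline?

2 months after 8 May 1999 is July 8, 1999.
Service was by mail, adding 5 days: July 8, 1999 + 5 days = July 13, 1999.
Tolling adds 35 days: July 13, 1999 + 35 days = August 17, 1999.
Tolling adds 14 days: August 17, 1999 + 14 days = August 31, 1999.

August 31, 1999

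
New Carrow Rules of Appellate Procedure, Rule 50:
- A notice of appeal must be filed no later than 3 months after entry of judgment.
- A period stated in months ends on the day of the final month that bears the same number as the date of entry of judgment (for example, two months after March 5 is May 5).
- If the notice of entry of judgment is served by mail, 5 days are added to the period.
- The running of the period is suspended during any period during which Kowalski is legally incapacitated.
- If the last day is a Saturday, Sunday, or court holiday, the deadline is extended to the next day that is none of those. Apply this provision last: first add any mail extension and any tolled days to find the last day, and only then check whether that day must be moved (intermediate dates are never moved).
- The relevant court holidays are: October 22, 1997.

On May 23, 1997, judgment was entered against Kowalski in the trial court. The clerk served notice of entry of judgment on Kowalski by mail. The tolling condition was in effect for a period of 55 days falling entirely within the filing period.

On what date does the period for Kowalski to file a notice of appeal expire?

October 23, 1997

3 months after May 23, 1997 is August 23, 1997.
Service was by mail, adding 5 days: August 23, 1997 + 5 days = August 28, 1997.
Tolling adds 55 days: August 28, 1997 + 55 days = October 22, 1997.
October 22, 1997 is a listed holiday. The next qualifying day is October 23, 1997.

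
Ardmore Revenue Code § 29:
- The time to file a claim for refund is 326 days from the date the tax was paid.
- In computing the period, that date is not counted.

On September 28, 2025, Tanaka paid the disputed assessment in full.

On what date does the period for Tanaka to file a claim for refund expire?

August 20, 2026

326 days after September 28, 2025 is August 20, 2026.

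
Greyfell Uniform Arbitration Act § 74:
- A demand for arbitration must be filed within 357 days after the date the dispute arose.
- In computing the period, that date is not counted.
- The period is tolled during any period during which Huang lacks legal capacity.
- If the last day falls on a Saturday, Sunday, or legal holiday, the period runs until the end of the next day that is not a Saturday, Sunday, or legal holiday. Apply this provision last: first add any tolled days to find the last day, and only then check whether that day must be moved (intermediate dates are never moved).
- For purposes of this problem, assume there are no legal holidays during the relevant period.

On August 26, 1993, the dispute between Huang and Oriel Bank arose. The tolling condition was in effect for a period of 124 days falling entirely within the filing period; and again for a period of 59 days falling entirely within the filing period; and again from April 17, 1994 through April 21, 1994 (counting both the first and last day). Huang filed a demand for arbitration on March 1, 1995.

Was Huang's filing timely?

No

357 days after August 26, 1993 is August 18, 1994.
Tolling adds 124 days: August 18, 1994 + 124 days = December 20, 1994.
Tolling adds 59 days: December 20, 1994 + 59 days = February 17, 1995.
From April 17, 1994 through April 21, 1994 inclusive is 5 days; tolling adds 5 days: February 17, 1995 + 5 days = February 22, 1995.
February 22, 1995 is a Wednesday and not a legal holiday, so no extension applies.
The deadline is February 22, 1995; the filing on March 1, 1995 is after that date.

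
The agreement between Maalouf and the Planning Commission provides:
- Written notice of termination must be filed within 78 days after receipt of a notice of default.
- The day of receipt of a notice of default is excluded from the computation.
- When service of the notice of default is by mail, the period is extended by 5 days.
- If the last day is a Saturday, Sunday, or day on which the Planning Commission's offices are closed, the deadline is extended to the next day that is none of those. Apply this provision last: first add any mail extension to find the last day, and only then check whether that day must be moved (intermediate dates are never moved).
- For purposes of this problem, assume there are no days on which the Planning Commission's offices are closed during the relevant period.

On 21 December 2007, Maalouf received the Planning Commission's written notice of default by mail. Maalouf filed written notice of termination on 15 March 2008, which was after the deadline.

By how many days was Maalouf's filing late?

2 days

78 days after 21 December 2007 is March 8, 2008.
Service was by mail, adding 5 days: March 8, 2008 + 5 days = March 13, 2008.
March 13, 2008 is a Thursday and not a day on which the Planning Commission's offices are closed, so no extension applies.
The deadline is March 13, 2008; from March 13, 2008 to March 15, 2008 is 2 days.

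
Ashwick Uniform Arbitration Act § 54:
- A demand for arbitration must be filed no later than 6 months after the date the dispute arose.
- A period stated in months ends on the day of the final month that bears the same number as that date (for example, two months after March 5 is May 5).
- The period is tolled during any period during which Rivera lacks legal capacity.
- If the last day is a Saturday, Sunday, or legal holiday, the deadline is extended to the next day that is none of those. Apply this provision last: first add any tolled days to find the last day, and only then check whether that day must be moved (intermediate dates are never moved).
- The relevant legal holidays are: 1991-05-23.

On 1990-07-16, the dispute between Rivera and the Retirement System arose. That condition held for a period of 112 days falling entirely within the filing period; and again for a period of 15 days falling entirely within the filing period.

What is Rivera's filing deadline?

May 24, 1991

6 months after 1990-07-16 is January 16, 1991.
Tolling adds 112 days: January 16, 1991 + 112 days = May 8, 1991.
Tolling adds 15 days: May 8, 1991 + 15 days = May 23, 1991.
May 23, 1991 is a listed holiday. The next qualifying day is May 24, 1991.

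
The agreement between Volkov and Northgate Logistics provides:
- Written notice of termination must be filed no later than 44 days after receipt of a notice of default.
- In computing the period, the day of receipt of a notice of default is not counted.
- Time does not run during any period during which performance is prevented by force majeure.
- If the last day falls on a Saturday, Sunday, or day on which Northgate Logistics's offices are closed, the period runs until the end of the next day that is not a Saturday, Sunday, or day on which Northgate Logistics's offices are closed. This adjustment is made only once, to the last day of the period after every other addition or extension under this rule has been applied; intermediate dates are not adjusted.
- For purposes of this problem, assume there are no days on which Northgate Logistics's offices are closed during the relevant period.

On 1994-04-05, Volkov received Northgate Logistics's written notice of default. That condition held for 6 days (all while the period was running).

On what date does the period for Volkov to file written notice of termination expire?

44 days after 1994-04-05 is May 19, 1994.
Tolling adds 6 days: May 19, 1994 + 6 days = May 25, 1994.
May 25, 1994 is a Wednesday and not a day on which Northgate Logistics's offices are closed, so no extension applies.

May 25, 1994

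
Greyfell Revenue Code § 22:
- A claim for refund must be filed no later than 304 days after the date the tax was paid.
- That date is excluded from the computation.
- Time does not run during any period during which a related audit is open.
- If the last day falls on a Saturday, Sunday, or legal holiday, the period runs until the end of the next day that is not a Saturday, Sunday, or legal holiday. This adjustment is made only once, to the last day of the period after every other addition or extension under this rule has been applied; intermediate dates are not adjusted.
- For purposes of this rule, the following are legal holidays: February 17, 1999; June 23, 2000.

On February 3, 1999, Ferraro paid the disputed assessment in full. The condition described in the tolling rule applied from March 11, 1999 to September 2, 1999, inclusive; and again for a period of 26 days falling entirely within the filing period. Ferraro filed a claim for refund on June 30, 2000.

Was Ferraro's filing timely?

No

304 days after February 3, 1999 is December 4, 1999.
From March 11, 1999 through September 2, 1999 inclusive is 176 days; tolling adds 176 days: December 4, 1999 + 176 days = May 28, 2000.
Tolling adds 26 days: May 28, 2000 + 26 days = June 23, 2000.
June 23, 2000 is a listed holiday; June 24, 2000 is Saturday; June 25, 2000 is Sunday. The next qualifying day is June 26, 2000.
The deadline is June 26, 2000; the filing on June 30, 2000 is after that date.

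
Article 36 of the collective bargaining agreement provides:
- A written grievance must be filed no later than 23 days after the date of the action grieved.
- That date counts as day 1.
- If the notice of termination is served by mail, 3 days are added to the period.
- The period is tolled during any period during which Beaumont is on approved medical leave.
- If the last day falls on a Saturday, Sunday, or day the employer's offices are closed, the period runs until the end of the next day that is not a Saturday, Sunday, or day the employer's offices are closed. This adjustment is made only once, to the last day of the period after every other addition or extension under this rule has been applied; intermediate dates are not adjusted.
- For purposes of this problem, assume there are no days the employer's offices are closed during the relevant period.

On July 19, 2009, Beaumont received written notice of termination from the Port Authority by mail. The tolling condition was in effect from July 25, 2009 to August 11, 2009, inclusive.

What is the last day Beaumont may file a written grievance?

Counting July 19, 2009 as day 1, day 23 is August 10, 2009.
Service was by mail, adding 3 days: August 10, 2009 + 3 days = August 13, 2009.
From July 25, 2009 through August 11, 2009 inclusive is 18 days; tolling adds 18 days: August 13, 2009 + 18 days = August 31, 2009.
August 31, 2009 is a Monday and not a day the employer's offices are closed, so no extension applies.

August 31, 2009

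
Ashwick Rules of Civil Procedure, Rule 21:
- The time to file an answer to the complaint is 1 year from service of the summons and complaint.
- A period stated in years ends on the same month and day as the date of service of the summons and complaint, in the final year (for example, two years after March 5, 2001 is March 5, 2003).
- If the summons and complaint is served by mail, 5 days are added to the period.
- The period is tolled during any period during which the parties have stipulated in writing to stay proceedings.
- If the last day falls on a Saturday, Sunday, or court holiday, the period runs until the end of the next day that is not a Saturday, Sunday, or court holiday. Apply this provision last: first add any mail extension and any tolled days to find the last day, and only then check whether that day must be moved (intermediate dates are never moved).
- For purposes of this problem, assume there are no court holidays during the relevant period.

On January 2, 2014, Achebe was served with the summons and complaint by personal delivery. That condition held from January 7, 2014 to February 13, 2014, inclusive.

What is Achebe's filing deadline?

1 year after January 2, 2014 is January 2, 2015.
Service was not by mail, so no mail extension applies.
From January 7, 2014 through February 13, 2014 inclusive is 38 days; tolling adds 38 days: January 2, 2015 + 38 days = February 9, 2015.
February 9, 2015 is a Monday and not a court holiday, so no extension applies.

February 9, 2015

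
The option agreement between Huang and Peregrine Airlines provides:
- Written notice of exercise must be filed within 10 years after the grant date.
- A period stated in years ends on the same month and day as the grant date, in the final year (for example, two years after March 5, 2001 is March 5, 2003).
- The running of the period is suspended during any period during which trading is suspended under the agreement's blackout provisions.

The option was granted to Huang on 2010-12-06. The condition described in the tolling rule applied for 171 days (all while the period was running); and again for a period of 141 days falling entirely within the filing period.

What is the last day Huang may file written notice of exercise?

October 14, 2021

10 years after 2010-12-06 is December 6, 2020.
Tolling adds 171 days: December 6, 2020 + 171 days = May 26, 2021.
Tolling adds 141 days: May 26, 2021 + 141 days = October 14, 2021.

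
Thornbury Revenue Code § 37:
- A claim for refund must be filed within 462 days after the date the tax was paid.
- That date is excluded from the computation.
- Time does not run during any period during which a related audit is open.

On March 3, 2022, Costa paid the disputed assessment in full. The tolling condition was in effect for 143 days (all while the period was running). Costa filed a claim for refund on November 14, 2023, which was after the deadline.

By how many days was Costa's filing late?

462 days after March 3, 2022 is June 8, 2023.
Tolling adds 143 days: June 8, 2023 + 143 days = October 29, 2023.
The deadline is October 29, 2023; from October 29, 2023 to November 14, 2023 is 16 days.

16 days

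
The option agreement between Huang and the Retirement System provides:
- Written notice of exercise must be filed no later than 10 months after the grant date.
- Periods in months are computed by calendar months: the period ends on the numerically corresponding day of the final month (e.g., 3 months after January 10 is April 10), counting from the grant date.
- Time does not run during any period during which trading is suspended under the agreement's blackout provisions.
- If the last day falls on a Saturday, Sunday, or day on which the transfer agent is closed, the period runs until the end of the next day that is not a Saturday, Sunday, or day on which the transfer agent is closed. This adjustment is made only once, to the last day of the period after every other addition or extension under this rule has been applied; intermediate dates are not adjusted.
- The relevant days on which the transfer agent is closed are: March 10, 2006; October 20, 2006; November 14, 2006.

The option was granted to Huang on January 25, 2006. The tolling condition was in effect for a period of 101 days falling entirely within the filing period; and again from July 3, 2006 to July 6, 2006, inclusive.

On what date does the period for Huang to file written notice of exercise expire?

March 12, 2007

10 months after January 25, 2006 is November 25, 2006.
Tolling adds 101 days: November 25, 2006 + 101 days = March 6, 2007.
From July 3, 2006 through July 6, 2006 inclusive is 4 days; tolling adds 4 days: March 6, 2007 + 4 days = March 10, 2007.
March 10, 2007 is Saturday; March 11, 2007 is Sunday. The next qualifying day is March 12, 2007.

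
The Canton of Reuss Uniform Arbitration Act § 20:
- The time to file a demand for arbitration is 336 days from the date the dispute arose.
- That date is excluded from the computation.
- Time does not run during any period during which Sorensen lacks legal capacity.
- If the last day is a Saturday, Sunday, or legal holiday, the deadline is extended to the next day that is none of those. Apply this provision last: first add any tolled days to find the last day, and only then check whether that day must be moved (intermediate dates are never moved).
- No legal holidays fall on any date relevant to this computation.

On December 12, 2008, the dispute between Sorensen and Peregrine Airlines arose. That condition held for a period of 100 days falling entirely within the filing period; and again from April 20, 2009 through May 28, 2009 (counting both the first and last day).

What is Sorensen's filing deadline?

336 days after December 12, 2008 is November 13, 2009.
Tolling adds 100 days: November 13, 2009 + 100 days = February 21, 2010.
From April 20, 2009 through May 28, 2009 inclusive is 39 days; tolling adds 39 days: February 21, 2010 + 39 days = April 1, 2010.
April 1, 2010 is a Thursday and not a legal holiday, so no extension applies.

April 1, 2010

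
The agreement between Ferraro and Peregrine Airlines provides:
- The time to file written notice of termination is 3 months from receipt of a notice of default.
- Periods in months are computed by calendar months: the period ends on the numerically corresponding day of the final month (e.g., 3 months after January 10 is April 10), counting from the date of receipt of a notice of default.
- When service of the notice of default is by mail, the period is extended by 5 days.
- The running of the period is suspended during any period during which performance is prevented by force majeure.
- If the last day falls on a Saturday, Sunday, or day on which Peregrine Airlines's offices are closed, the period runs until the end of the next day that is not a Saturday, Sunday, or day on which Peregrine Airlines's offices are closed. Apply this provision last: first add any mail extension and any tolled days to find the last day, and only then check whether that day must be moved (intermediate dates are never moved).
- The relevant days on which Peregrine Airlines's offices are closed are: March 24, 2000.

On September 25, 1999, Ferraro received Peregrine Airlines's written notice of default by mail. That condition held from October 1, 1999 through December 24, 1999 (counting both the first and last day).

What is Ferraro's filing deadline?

3 months after September 25, 1999 is December 25, 1999.
Service was by mail, adding 5 days: December 25, 1999 + 5 days = December 30, 1999.
From October 1, 1999 through December 24, 1999 inclusive is 85 days; tolling adds 85 days: December 30, 1999 + 85 days = March 24, 2000.
March 24, 2000 is a listed holiday; March 25, 2000 is Saturday; March 26, 2000 is Sunday. The next qualifying day is March 27, 2000.

March 27, 2000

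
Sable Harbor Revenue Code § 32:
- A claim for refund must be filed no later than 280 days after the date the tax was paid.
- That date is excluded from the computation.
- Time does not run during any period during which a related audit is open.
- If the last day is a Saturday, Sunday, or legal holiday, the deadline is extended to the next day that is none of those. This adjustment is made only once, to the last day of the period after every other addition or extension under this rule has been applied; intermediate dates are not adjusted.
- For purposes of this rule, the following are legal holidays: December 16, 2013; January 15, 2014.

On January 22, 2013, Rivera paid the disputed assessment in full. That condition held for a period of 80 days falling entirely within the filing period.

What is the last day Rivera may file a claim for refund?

January 17, 2014

280 days after January 22, 2013 is October 29, 2013.
Tolling adds 80 days: October 29, 2013 + 80 days = January 17, 2014.
January 17, 2014 is a Friday and not a legal holiday, so no extension applies.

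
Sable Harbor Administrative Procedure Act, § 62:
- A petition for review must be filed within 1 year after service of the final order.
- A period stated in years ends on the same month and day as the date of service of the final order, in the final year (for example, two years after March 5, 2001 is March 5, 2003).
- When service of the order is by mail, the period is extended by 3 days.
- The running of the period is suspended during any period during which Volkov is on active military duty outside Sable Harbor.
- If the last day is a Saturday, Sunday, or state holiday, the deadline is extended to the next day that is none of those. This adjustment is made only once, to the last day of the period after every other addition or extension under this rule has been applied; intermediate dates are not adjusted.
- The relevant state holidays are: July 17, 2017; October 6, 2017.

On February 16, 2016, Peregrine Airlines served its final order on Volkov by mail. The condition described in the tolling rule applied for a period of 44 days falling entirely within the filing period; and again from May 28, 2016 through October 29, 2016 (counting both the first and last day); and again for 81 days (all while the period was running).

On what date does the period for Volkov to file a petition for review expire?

November 27, 2017

1 year after February 16, 2016 is February 16, 2017.
Service was by mail, adding 3 days: February 16, 2017 + 3 days = February 19, 2017.
Tolling adds 44 days: February 19, 2017 + 44 days = April 4, 2017.
From May 28, 2016 through October 29, 2016 inclusive is 155 days; tolling adds 155 days: April 4, 2017 + 155 days = September 6, 2017.
Tolling adds 81 days: September 6, 2017 + 81 days = November 26, 2017.
November 26, 2017 is Sunday. The next qualifying day is November 27, 2017.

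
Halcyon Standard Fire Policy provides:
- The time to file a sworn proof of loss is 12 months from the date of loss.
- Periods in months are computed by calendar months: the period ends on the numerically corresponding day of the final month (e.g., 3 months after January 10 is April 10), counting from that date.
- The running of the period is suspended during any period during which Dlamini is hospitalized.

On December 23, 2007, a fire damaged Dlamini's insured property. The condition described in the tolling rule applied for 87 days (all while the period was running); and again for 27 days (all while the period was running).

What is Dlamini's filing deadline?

12 months after December 23, 2007 is December 23, 2008.
Tolling adds 87 days: December 23, 2008 + 87 days = March 20, 2009.
Tolling adds 27 days: March 20, 2009 + 27 days = April 16, 2009.

April 16, 2009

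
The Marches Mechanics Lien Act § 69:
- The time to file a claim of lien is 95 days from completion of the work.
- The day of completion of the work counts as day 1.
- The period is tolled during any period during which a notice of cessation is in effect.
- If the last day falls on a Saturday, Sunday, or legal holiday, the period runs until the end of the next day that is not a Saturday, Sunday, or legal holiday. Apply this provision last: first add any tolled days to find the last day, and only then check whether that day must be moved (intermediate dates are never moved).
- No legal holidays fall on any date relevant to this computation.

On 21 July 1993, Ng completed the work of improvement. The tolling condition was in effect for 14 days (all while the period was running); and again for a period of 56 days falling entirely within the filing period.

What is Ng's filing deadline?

January 3, 1994

Counting 21 July 1993 as day 1, day 95 is October 23, 1993.
Tolling adds 14 days: October 23, 1993 + 14 days = November 6, 1993.
Tolling adds 56 days: November 6, 1993 + 56 days = January 1, 1994.
January 1, 1994 is Saturday; January 2, 1994 is Sunday. The next qualifying day is January 3, 1994.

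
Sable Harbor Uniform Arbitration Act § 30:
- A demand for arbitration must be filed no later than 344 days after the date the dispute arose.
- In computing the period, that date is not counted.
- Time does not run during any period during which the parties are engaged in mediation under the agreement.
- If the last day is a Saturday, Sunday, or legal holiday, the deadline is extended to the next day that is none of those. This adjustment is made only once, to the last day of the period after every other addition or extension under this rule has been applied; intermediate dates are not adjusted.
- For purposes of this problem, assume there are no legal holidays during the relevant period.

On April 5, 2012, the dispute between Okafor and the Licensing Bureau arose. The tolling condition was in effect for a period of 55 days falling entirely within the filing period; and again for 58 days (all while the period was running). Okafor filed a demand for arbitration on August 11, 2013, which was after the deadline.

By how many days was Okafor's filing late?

344 days after April 5, 2012 is March 15, 2013.
Tolling adds 55 days: March 15, 2013 + 55 days = May 9, 2013.
Tolling adds 58 days: May 9, 2013 + 58 days = July 6, 2013.
July 6, 2013 is Saturday; July 7, 2013 is Sunday. The next qualifying day is July 8, 2013.
The deadline is July 8, 2013; from July 8, 2013 to August 11, 2013 is 34 days.

34 days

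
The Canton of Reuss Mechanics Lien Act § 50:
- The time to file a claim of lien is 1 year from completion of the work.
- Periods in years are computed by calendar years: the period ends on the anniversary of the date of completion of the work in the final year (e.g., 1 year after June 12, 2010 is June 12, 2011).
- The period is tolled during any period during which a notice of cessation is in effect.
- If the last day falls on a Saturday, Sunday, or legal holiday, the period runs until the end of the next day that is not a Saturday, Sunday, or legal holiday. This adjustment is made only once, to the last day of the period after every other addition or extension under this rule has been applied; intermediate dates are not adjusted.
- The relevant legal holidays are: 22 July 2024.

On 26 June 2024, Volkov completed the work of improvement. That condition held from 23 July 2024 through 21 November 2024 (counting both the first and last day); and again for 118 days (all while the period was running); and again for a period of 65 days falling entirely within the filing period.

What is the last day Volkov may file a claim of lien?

April 27, 2026

1 year after 26 June 2024 is June 26, 2025.
From July 23, 2024 through November 21, 2024 inclusive is 122 days; tolling adds 122 days: June 26, 2025 + 122 days = October 26, 2025.
Tolling adds 118 days: October 26, 2025 + 118 days = February 21, 2026.
Tolling adds 65 days: February 21, 2026 + 65 days = April 27, 2026.
April 27, 2026 is a Monday and not a legal holiday, so no extension applies.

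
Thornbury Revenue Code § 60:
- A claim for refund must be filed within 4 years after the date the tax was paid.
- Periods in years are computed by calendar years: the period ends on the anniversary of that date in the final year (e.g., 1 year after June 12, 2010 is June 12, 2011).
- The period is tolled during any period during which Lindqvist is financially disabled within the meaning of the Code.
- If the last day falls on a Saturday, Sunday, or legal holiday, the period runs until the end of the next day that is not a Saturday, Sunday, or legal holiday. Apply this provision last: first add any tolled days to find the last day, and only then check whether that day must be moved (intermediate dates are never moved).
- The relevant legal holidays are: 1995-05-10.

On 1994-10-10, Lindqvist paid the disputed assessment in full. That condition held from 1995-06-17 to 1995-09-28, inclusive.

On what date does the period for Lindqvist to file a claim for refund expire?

4 years after 1994-10-10 is October 10, 1998.
From June 17, 1995 through September 28, 1995 inclusive is 104 days; tolling adds 104 days: October 10, 1998 + 104 days = January 22, 1999.
January 22, 1999 is a Friday and not a legal holiday, so no extension applies.

January 22, 1999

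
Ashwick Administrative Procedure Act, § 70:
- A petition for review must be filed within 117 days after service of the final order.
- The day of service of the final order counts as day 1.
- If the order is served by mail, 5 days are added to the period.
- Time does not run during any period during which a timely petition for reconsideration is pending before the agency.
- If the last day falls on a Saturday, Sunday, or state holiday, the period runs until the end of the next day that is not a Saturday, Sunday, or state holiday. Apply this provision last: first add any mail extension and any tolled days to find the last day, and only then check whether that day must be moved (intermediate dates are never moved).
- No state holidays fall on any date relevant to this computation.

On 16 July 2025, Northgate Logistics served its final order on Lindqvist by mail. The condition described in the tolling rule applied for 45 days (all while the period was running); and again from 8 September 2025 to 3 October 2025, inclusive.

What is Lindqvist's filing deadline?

January 26, 2026

Counting 16 July 2025 as day 1, day 117 is November 9, 2025.
Service was by mail, adding 5 days: November 9, 2025 + 5 days = November 14, 2025.
Tolling adds 45 days: November 14, 2025 + 45 days = December 29, 2025.
From September 8, 2025 through October 3, 2025 inclusive is 26 days; tolling adds 26 days: December 29, 2025 + 26 days = January 24, 2026.
January 24, 2026 is Saturday; January 25, 2026 is Sunday. The next qualifying day is January 26, 2026.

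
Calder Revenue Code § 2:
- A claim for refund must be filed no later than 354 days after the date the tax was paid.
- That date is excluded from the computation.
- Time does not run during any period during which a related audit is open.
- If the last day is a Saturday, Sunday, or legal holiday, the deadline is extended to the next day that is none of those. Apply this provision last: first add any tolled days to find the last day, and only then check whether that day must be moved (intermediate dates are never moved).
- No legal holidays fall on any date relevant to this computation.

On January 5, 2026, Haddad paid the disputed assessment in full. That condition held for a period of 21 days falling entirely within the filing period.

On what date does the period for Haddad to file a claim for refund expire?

January 15, 2027

354 days after January 5, 2026 is December 25, 2026.
Tolling adds 21 days: December 25, 2026 + 21 days = January 15, 2027.
January 15, 2027 is a Friday and not a legal holiday, so no extension applies.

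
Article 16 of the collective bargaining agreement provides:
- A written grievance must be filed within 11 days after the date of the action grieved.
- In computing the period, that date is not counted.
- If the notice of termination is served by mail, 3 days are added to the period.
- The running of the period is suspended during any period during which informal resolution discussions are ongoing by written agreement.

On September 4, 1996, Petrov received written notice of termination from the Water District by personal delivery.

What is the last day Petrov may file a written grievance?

September 15, 1996

11 days after September 4, 1996 is September 15, 1996.
Service was not by mail, so no mail extension applies.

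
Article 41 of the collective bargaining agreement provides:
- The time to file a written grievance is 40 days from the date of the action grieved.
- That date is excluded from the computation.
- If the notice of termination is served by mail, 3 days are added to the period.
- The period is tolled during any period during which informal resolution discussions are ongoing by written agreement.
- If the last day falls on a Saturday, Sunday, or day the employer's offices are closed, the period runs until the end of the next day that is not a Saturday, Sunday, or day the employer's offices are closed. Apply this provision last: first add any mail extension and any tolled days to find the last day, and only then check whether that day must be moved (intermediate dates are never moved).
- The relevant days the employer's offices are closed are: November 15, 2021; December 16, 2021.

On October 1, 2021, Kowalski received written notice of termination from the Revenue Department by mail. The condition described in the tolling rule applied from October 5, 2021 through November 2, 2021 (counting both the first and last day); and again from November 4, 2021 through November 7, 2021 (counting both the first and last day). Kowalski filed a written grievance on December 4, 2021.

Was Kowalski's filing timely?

Yes

40 days after October 1, 2021 is November 10, 2021.
Service was by mail, adding 3 days: November 10, 2021 + 3 days = November 13, 2021.
From October 5, 2021 through November 2, 2021 inclusive is 29 days; tolling adds 29 days: November 13, 2021 + 29 days = December 12, 2021.
From November 4, 2021 through November 7, 2021 inclusive is 4 days; tolling adds 4 days: December 12, 2021 + 4 days = December 16, 2021.
December 16, 2021 is a listed holiday. The next qualifying day is December 17, 2021.
The deadline is December 17, 2021; the filing on December 4, 2021 is on or before that date.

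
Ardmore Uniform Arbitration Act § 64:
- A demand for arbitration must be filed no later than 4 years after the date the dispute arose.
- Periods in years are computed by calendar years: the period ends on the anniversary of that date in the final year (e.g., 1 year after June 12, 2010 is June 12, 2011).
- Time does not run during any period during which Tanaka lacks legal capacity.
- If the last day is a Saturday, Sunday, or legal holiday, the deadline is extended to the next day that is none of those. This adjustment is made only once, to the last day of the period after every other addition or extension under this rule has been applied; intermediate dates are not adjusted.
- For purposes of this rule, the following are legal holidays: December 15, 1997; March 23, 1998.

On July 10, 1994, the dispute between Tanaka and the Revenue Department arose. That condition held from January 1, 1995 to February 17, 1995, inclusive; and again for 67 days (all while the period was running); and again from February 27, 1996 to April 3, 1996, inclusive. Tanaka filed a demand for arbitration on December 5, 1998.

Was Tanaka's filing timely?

4 years after July 10, 1994 is July 10, 1998.
From January 1, 1995 through February 17, 1995 inclusive is 48 days; tolling adds 48 days: July 10, 1998 + 48 days = August 27, 1998.
Tolling adds 67 days: August 27, 1998 + 67 days = November 2, 1998.
From February 27, 1996 through April 3, 1996 inclusive is 37 days; tolling adds 37 days: November 2, 1998 + 37 days = December 9, 1998.
December 9, 1998 is a Wednesday and not a legal holiday, so no extension applies.
The deadline is December 9, 1998; the filing on December 5, 1998 is on or before that date.

Yes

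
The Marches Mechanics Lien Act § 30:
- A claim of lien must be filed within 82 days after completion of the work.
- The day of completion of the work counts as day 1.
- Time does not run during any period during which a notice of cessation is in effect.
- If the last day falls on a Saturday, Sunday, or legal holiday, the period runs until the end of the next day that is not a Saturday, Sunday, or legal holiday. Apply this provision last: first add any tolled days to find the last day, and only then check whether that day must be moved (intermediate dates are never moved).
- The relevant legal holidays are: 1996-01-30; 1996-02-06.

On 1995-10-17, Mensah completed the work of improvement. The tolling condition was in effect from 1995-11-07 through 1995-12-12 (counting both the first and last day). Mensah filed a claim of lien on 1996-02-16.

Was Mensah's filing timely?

Counting 1995-10-17 as day 1, day 82 is January 6, 1996.
From November 7, 1995 through December 12, 1995 inclusive is 36 days; tolling adds 36 days: January 6, 1996 + 36 days = February 11, 1996.
February 11, 1996 is Sunday. The next qualifying day is February 12, 1996.
The deadline is February 12, 1996; the filing on February 16, 1996 is after that date.

No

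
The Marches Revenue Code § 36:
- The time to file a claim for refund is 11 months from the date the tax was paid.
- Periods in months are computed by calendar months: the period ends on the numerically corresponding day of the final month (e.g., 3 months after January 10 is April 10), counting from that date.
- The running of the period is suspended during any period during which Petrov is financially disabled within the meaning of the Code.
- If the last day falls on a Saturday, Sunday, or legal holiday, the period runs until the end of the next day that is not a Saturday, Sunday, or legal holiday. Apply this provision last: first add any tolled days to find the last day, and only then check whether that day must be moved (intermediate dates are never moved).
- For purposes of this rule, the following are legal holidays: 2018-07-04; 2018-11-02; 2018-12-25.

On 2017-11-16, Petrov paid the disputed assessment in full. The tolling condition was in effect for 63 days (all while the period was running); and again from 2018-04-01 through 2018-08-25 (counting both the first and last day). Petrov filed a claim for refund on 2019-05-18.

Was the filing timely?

11 months after 2017-11-16 is October 16, 2018.
Tolling adds 63 days: October 16, 2018 + 63 days = December 18, 2018.
From April 1, 2018 through August 25, 2018 inclusive is 147 days; tolling adds 147 days: December 18, 2018 + 147 days = May 14, 2019.
May 14, 2019 is a Tuesday and not a legal holiday, so no extension applies.
The deadline is May 14, 2019; the filing on May 18, 2019 is after that date.

No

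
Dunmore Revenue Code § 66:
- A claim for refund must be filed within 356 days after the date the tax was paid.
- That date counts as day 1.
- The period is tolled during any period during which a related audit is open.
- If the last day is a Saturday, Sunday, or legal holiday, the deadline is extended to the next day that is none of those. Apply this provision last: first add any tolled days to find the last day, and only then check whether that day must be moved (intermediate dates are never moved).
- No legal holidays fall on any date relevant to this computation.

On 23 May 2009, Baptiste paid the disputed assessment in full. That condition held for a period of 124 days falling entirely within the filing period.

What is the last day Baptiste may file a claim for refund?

Counting 23 May 2009 as day 1, day 356 is May 13, 2010.
Tolling adds 124 days: May 13, 2010 + 124 days = September 14, 2010.
September 14, 2010 is a Tuesday and not a legal holiday, so no extension applies.

September 14, 2010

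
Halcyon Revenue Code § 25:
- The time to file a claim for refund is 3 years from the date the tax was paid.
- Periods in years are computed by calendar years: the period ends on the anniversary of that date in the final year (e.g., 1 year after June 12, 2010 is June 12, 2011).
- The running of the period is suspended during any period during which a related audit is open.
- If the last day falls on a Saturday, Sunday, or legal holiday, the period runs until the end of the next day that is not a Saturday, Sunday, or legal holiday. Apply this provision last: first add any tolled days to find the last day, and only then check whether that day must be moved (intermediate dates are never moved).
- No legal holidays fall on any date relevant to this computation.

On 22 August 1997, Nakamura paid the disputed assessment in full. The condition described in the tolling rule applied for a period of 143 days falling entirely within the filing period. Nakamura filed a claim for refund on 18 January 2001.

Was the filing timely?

3 years after 22 August 1997 is August 22, 2000.
Tolling adds 143 days: August 22, 2000 + 143 days = January 12, 2001.
January 12, 2001 is a Friday and not a legal holiday, so no extension applies.
The deadline is January 12, 2001; the filing on January 18, 2001 is after that date.

No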